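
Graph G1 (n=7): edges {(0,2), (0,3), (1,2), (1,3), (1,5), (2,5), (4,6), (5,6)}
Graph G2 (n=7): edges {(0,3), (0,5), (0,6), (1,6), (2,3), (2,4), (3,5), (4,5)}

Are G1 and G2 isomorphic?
Yes, isomorphic

The graphs are isomorphic.
One valid mapping φ: V(G1) → V(G2): 0→4, 1→3, 2→5, 3→2, 4→1, 5→0, 6→6

Verify φ preserves adjacency — for each edge of G1, its image is an edge of G2:
  (0,2) → (φ(0),φ(2)) = (4,5) ∈ E(G2) ✓
  (0,3) → (φ(0),φ(3)) = (2,4) ∈ E(G2) ✓
  (1,2) → (φ(1),φ(2)) = (3,5) ∈ E(G2) ✓
  (1,3) → (φ(1),φ(3)) = (2,3) ∈ E(G2) ✓
  (1,5) → (φ(1),φ(5)) = (0,3) ∈ E(G2) ✓
  (2,5) → (φ(2),φ(5)) = (0,5) ∈ E(G2) ✓
  (4,6) → (φ(4),φ(6)) = (1,6) ∈ E(G2) ✓
  (5,6) → (φ(5),φ(6)) = (0,6) ∈ E(G2) ✓
All 8 edges of G1 map to edges of G2, and |E(G1)| = |E(G2)| = 8, so φ is a bijection on edges as well as vertices. Hence G1 ≅ G2.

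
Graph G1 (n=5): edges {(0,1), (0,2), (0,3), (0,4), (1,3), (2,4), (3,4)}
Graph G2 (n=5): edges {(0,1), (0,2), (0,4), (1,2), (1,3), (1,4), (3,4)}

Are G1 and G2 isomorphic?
Yes, isomorphic

The graphs are isomorphic.
One valid mapping φ: V(G1) → V(G2): 0→1, 1→2, 2→3, 3→0, 4→4

Verify φ preserves adjacency — for each edge of G1, its image is an edge of G2:
  (0,1) → (φ(0),φ(1)) = (1,2) ∈ E(G2) ✓
  (0,2) → (φ(0),φ(2)) = (1,3) ∈ E(G2) ✓
  (0,3) → (φ(0),φ(3)) = (0,1) ∈ E(G2) ✓
  (0,4) → (φ(0),φ(4)) = (1,4) ∈ E(G2) ✓
  (1,3) → (φ(1),φ(3)) = (0,2) ∈ E(G2) ✓
  (2,4) → (φ(2),φ(4)) = (3,4) ∈ E(G2) ✓
  (3,4) → (φ(3),φ(4)) = (0,4) ∈ E(G2) ✓
All 7 edges of G1 map to edges of G2, and |E(G1)| = |E(G2)| = 7, so φ is a bijection on edges as well as vertices. Hence G1 ≅ G2.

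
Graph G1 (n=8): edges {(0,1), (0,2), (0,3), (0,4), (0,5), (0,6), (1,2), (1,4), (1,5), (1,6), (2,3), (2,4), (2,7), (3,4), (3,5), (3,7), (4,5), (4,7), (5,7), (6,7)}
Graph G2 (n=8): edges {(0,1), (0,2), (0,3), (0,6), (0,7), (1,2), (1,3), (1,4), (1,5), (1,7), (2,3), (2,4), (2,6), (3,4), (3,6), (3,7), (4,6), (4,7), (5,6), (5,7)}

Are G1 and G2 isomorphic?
Yes, isomorphic

The graphs are isomorphic.
One valid mapping φ: V(G1) → V(G2): 0→1, 1→7, 2→0, 3→2, 4→3, 5→4, 6→5, 7→6

Verify φ preserves adjacency — for each edge of G1, its image is an edge of G2:
  (0,1) → (φ(0),φ(1)) = (1,7) ∈ E(G2) ✓
  (0,2) → (φ(0),φ(2)) = (0,1) ∈ E(G2) ✓
  (0,3) → (φ(0),φ(3)) = (1,2) ∈ E(G2) ✓
  (0,4) → (φ(0),φ(4)) = (1,3) ∈ E(G2) ✓
  (0,5) → (φ(0),φ(5)) = (1,4) ∈ E(G2) ✓
  (0,6) → (φ(0),φ(6)) = (1,5) ∈ E(G2) ✓
  (1,2) → (φ(1),φ(2)) = (0,7) ∈ E(G2) ✓
  (1,4) → (φ(1),φ(4)) = (3,7) ∈ E(G2) ✓
  (1,5) → (φ(1),φ(5)) = (4,7) ∈ E(G2) ✓
  (1,6) → (φ(1),φ(6)) = (5,7) ∈ E(G2) ✓
  (2,3) → (φ(2),φ(3)) = (0,2) ∈ E(G2) ✓
  (2,4) → (φ(2),φ(4)) = (0,3) ∈ E(G2) ✓
  (2,7) → (φ(2),φ(7)) = (0,6) ∈ E(G2) ✓
  (3,4) → (φ(3),φ(4)) = (2,3) ∈ E(G2) ✓
  (3,5) → (φ(3),φ(5)) = (2,4) ∈ E(G2) ✓
  (3,7) → (φ(3),φ(7)) = (2,6) ∈ E(G2) ✓
  (4,5) → (φ(4),φ(5)) = (3,4) ∈ E(G2) ✓
  (4,7) → (φ(4),φ(7)) = (3,6) ∈ E(G2) ✓
  (5,7) → (φ(5),φ(7)) = (4,6) ∈ E(G2) ✓
  (6,7) → (φ(6),φ(7)) = (5,6) ∈ E(G2) ✓
All 20 edges of G1 map to edges of G2, and |E(G1)| = |E(G2)| = 20, so φ is a bijection on edges as well as vertices. Hence G1 ≅ G2.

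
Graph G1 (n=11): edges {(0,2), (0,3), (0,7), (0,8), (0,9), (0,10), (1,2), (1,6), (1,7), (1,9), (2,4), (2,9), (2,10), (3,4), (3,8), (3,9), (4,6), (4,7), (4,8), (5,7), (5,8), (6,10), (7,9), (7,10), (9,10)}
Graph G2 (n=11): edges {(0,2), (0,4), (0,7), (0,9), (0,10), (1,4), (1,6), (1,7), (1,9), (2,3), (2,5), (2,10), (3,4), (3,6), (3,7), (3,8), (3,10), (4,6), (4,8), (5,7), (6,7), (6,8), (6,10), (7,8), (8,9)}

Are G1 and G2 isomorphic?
Yes, isomorphic

The graphs are isomorphic.
One valid mapping φ: V(G1) → V(G2): 0→3, 1→1, 2→4, 3→10, 4→0, 5→5, 6→9, 7→7, 8→2, 9→6, 10→8

Verify φ preserves adjacency — for each edge of G1, its image is an edge of G2:
  (0,2) → (φ(0),φ(2)) = (3,4) ∈ E(G2) ✓
  (0,3) → (φ(0),φ(3)) = (3,10) ∈ E(G2) ✓
  (0,7) → (φ(0),φ(7)) = (3,7) ∈ E(G2) ✓
  (0,8) → (φ(0),φ(8)) = (2,3) ∈ E(G2) ✓
  (0,9) → (φ(0),φ(9)) = (3,6) ∈ E(G2) ✓
  (0,10) → (φ(0),φ(10)) = (3,8) ∈ E(G2) ✓
  (1,2) → (φ(1),φ(2)) = (1,4) ∈ E(G2) ✓
  (1,6) → (φ(1),φ(6)) = (1,9) ∈ E(G2) ✓
  (1,7) → (φ(1),φ(7)) = (1,7) ∈ E(G2) ✓
  (1,9) → (φ(1),φ(9)) = (1,6) ∈ E(G2) ✓
  (2,4) → (φ(2),φ(4)) = (0,4) ∈ E(G2) ✓
  (2,9) → (φ(2),φ(9)) = (4,6) ∈ E(G2) ✓
  (2,10) → (φ(2),φ(10)) = (4,8) ∈ E(G2) ✓
  (3,4) → (φ(3),φ(4)) = (0,10) ∈ E(G2) ✓
  (3,8) → (φ(3),φ(8)) = (2,10) ∈ E(G2) ✓
  (3,9) → (φ(3),φ(9)) = (6,10) ∈ E(G2) ✓
  (4,6) → (φ(4),φ(6)) = (0,9) ∈ E(G2) ✓
  (4,7) → (φ(4),φ(7)) = (0,7) ∈ E(G2) ✓
  (4,8) → (φ(4),φ(8)) = (0,2) ∈ E(G2) ✓
  (5,7) → (φ(5),φ(7)) = (5,7) ∈ E(G2) ✓
  (5,8) → (φ(5),φ(8)) = (2,5) ∈ E(G2) ✓
  (6,10) → (φ(6),φ(10)) = (8,9) ∈ E(G2) ✓
  (7,9) → (φ(7),φ(9)) = (6,7) ∈ E(G2) ✓
  (7,10) → (φ(7),φ(10)) = (7,8) ∈ E(G2) ✓
  (9,10) → (φ(9),φ(10)) = (6,8) ∈ E(G2) ✓
All 25 edges of G1 map to edges of G2, and |E(G1)| = |E(G2)| = 25, so φ is a bijection on edges as well as vertices. Hence G1 ≅ G2.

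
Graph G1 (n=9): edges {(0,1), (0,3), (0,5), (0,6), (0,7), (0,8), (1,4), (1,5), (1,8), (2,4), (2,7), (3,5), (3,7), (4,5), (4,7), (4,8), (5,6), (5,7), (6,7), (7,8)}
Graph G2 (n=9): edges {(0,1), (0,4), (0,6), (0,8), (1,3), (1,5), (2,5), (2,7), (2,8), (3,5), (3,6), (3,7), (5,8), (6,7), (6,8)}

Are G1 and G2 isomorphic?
No, not isomorphic

The graphs are NOT isomorphic.

Degrees in G1: deg(0)=6, deg(1)=4, deg(2)=2, deg(3)=3, deg(4)=5, deg(5)=6, deg(6)=3, deg(7)=7, deg(8)=4.
Sorted degree sequence of G1: [7, 6, 6, 5, 4, 4, 3, 3, 2].
Degrees in G2: deg(0)=4, deg(1)=3, deg(2)=3, deg(3)=4, deg(4)=1, deg(5)=4, deg(6)=4, deg(7)=3, deg(8)=4.
Sorted degree sequence of G2: [4, 4, 4, 4, 4, 3, 3, 3, 1].
The (sorted) degree sequence is an isomorphism invariant, so since G1 and G2 have different degree sequences they cannot be isomorphic.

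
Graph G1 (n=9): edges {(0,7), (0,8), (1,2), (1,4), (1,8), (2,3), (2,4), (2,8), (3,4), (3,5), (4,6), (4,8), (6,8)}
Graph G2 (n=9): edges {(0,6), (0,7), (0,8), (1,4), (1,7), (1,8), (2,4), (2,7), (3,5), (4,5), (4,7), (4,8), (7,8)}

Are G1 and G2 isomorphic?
Yes, isomorphic

The graphs are isomorphic.
One valid mapping φ: V(G1) → V(G2): 0→5, 1→1, 2→8, 3→0, 4→7, 5→6, 6→2, 7→3, 8→4

Verify φ preserves adjacency — for each edge of G1, its image is an edge of G2:
  (0,7) → (φ(0),φ(7)) = (3,5) ∈ E(G2) ✓
  (0,8) → (φ(0),φ(8)) = (4,5) ∈ E(G2) ✓
  (1,2) → (φ(1),φ(2)) = (1,8) ∈ E(G2) ✓
  (1,4) → (φ(1),φ(4)) = (1,7) ∈ E(G2) ✓
  (1,8) → (φ(1),φ(8)) = (1,4) ∈ E(G2) ✓
  (2,3) → (φ(2),φ(3)) = (0,8) ∈ E(G2) ✓
  (2,4) → (φ(2),φ(4)) = (7,8) ∈ E(G2) ✓
  (2,8) → (φ(2),φ(8)) = (4,8) ∈ E(G2) ✓
  (3,4) → (φ(3),φ(4)) = (0,7) ∈ E(G2) ✓
  (3,5) → (φ(3),φ(5)) = (0,6) ∈ E(G2) ✓
  (4,6) → (φ(4),φ(6)) = (2,7) ∈ E(G2) ✓
  (4,8) → (φ(4),φ(8)) = (4,7) ∈ E(G2) ✓
  (6,8) → (φ(6),φ(8)) = (2,4) ∈ E(G2) ✓
All 13 edges of G1 map to edges of G2, and |E(G1)| = |E(G2)| = 13, so φ is a bijection on edges as well as vertices. Hence G1 ≅ G2.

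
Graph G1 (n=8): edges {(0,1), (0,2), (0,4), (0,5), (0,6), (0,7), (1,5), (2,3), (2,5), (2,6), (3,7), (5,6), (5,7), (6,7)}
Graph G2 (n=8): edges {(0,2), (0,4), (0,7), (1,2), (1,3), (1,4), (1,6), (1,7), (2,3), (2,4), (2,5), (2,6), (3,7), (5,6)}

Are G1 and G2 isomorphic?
No, not isomorphic

The graphs are NOT isomorphic.

Counting triangles (3-cliques): G1 has 8, G2 has 6.
Triangle count is an isomorphism invariant, so differing triangle counts rule out isomorphism.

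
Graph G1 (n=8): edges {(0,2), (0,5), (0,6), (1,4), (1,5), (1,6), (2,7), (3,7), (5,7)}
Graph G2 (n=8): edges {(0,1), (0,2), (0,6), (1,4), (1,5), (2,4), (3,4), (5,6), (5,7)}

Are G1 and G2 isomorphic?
Yes, isomorphic

The graphs are isomorphic.
One valid mapping φ: V(G1) → V(G2): 0→0, 1→5, 2→2, 3→3, 4→7, 5→1, 6→6, 7→4

Verify φ preserves adjacency — for each edge of G1, its image is an edge of G2:
  (0,2) → (φ(0),φ(2)) = (0,2) ∈ E(G2) ✓
  (0,5) → (φ(0),φ(5)) = (0,1) ∈ E(G2) ✓
  (0,6) → (φ(0),φ(6)) = (0,6) ∈ E(G2) ✓
  (1,4) → (φ(1),φ(4)) = (5,7) ∈ E(G2) ✓
  (1,5) → (φ(1),φ(5)) = (1,5) ∈ E(G2) ✓
  (1,6) → (φ(1),φ(6)) = (5,6) ∈ E(G2) ✓
  (2,7) → (φ(2),φ(7)) = (2,4) ∈ E(G2) ✓
  (3,7) → (φ(3),φ(7)) = (3,4) ∈ E(G2) ✓
  (5,7) → (φ(5),φ(7)) = (1,4) ∈ E(G2) ✓
All 9 edges of G1 map to edges of G2, and |E(G1)| = |E(G2)| = 9, so φ is a bijection on edges as well as vertices. Hence G1 ≅ G2.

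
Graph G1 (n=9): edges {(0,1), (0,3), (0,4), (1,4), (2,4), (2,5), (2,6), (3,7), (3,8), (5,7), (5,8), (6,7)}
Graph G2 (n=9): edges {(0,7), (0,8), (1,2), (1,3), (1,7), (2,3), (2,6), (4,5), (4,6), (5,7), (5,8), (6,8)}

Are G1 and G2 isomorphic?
Yes, isomorphic

The graphs are isomorphic.
One valid mapping φ: V(G1) → V(G2): 0→1, 1→3, 2→6, 3→7, 4→2, 5→8, 6→4, 7→5, 8→0

Verify φ preserves adjacency — for each edge of G1, its image is an edge of G2:
  (0,1) → (φ(0),φ(1)) = (1,3) ∈ E(G2) ✓
  (0,3) → (φ(0),φ(3)) = (1,7) ∈ E(G2) ✓
  (0,4) → (φ(0),φ(4)) = (1,2) ∈ E(G2) ✓
  (1,4) → (φ(1),φ(4)) = (2,3) ∈ E(G2) ✓
  (2,4) → (φ(2),φ(4)) = (2,6) ∈ E(G2) ✓
  (2,5) → (φ(2),φ(5)) = (6,8) ∈ E(G2) ✓
  (2,6) → (φ(2),φ(6)) = (4,6) ∈ E(G2) ✓
  (3,7) → (φ(3),φ(7)) = (5,7) ∈ E(G2) ✓
  (3,8) → (φ(3),φ(8)) = (0,7) ∈ E(G2) ✓
  (5,7) → (φ(5),φ(7)) = (5,8) ∈ E(G2) ✓
  (5,8) → (φ(5),φ(8)) = (0,8) ∈ E(G2) ✓
  (6,7) → (φ(6),φ(7)) = (4,5) ∈ E(G2) ✓
All 12 edges of G1 map to edges of G2, and |E(G1)| = |E(G2)| = 12, so φ is a bijection on edges as well as vertices. Hence G1 ≅ G2.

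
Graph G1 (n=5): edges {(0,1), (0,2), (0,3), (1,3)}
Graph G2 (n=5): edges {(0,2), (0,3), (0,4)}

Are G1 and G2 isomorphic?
No, not isomorphic

The graphs are NOT isomorphic.

Degrees in G1: deg(0)=3, deg(1)=2, deg(2)=1, deg(3)=2, deg(4)=0.
Sorted degree sequence of G1: [3, 2, 2, 1, 0].
Degrees in G2: deg(0)=3, deg(1)=0, deg(2)=1, deg(3)=1, deg(4)=1.
Sorted degree sequence of G2: [3, 1, 1, 1, 0].
The (sorted) degree sequence is an isomorphism invariant, so since G1 and G2 have different degree sequences they cannot be isomorphic.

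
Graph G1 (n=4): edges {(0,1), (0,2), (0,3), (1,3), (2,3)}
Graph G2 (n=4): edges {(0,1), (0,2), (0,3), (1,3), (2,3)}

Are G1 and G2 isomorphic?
Yes, isomorphic

The graphs are isomorphic.
One valid mapping φ: V(G1) → V(G2): 0→3, 1→2, 2→1, 3→0

Verify φ preserves adjacency — for each edge of G1, its image is an edge of G2:
  (0,1) → (φ(0),φ(1)) = (2,3) ∈ E(G2) ✓
  (0,2) → (φ(0),φ(2)) = (1,3) ∈ E(G2) ✓
  (0,3) → (φ(0),φ(3)) = (0,3) ∈ E(G2) ✓
  (1,3) → (φ(1),φ(3)) = (0,2) ∈ E(G2) ✓
  (2,3) → (φ(2),φ(3)) = (0,1) ∈ E(G2) ✓
All 5 edges of G1 map to edges of G2, and |E(G1)| = |E(G2)| = 5, so φ is a bijection on edges as well as vertices. Hence G1 ≅ G2.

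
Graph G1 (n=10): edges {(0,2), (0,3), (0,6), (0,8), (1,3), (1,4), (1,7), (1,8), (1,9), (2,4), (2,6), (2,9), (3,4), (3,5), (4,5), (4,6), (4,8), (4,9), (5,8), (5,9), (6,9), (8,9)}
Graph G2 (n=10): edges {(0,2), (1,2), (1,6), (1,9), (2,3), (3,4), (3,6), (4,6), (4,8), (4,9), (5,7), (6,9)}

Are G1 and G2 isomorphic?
No, not isomorphic

The graphs are NOT isomorphic.

Connected components of G1: 1 component(s) with vertex sets [[0, 1, 2, 3, 4, 5, 6, 7, 8, 9]], sizes [10].
Connected components of G2: 2 component(s) with vertex sets [[5, 7], [0, 1, 2, 3, 4, 6, 8, 9]], sizes [2, 8].
The number of connected components (and the multiset of component sizes) is an isomorphism invariant — an isomorphism maps each component of G1 bijectively onto a component of G2. Since G1 has 1 component(s) and G2 has 2, they cannot be isomorphic.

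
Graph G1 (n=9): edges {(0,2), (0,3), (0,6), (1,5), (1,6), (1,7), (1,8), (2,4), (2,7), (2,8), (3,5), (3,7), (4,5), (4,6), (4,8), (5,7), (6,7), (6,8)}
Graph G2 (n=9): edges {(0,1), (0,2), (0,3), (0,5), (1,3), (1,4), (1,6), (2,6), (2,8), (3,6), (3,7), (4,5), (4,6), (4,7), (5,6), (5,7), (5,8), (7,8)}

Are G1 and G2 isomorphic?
Yes, isomorphic

The graphs are isomorphic.
One valid mapping φ: V(G1) → V(G2): 0→2, 1→4, 2→0, 3→8, 4→3, 5→7, 6→6, 7→5, 8→1

Verify φ preserves adjacency — for each edge of G1, its image is an edge of G2:
  (0,2) → (φ(0),φ(2)) = (0,2) ∈ E(G2) ✓
  (0,3) → (φ(0),φ(3)) = (2,8) ∈ E(G2) ✓
  (0,6) → (φ(0),φ(6)) = (2,6) ∈ E(G2) ✓
  (1,5) → (φ(1),φ(5)) = (4,7) ∈ E(G2) ✓
  (1,6) → (φ(1),φ(6)) = (4,6) ∈ E(G2) ✓
  (1,7) → (φ(1),φ(7)) = (4,5) ∈ E(G2) ✓
  (1,8) → (φ(1),φ(8)) = (1,4) ∈ E(G2) ✓
  (2,4) → (φ(2),φ(4)) = (0,3) ∈ E(G2) ✓
  (2,7) → (φ(2),φ(7)) = (0,5) ∈ E(G2) ✓
  (2,8) → (φ(2),φ(8)) = (0,1) ∈ E(G2) ✓
  (3,5) → (φ(3),φ(5)) = (7,8) ∈ E(G2) ✓
  (3,7) → (φ(3),φ(7)) = (5,8) ∈ E(G2) ✓
  (4,5) → (φ(4),φ(5)) = (3,7) ∈ E(G2) ✓
  (4,6) → (φ(4),φ(6)) = (3,6) ∈ E(G2) ✓
  (4,8) → (φ(4),φ(8)) = (1,3) ∈ E(G2) ✓
  (5,7) → (φ(5),φ(7)) = (5,7) ∈ E(G2) ✓
  (6,7) → (φ(6),φ(7)) = (5,6) ∈ E(G2) ✓
  (6,8) → (φ(6),φ(8)) = (1,6) ∈ E(G2) ✓
All 18 edges of G1 map to edges of G2, and |E(G1)| = |E(G2)| = 18, so φ is a bijection on edges as well as vertices. Hence G1 ≅ G2.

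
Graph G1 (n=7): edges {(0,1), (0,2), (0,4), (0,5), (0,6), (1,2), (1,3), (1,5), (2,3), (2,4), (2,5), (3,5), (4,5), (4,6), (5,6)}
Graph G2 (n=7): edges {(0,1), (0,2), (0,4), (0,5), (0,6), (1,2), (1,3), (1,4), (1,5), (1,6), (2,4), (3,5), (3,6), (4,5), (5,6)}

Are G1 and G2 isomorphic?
Yes, isomorphic

The graphs are isomorphic.
One valid mapping φ: V(G1) → V(G2): 0→0, 1→6, 2→5, 3→3, 4→4, 5→1, 6→2

Verify φ preserves adjacency — for each edge of G1, its image is an edge of G2:
  (0,1) → (φ(0),φ(1)) = (0,6) ∈ E(G2) ✓
  (0,2) → (φ(0),φ(2)) = (0,5) ∈ E(G2) ✓
  (0,4) → (φ(0),φ(4)) = (0,4) ∈ E(G2) ✓
  (0,5) → (φ(0),φ(5)) = (0,1) ∈ E(G2) ✓
  (0,6) → (φ(0),φ(6)) = (0,2) ∈ E(G2) ✓
  (1,2) → (φ(1),φ(2)) = (5,6) ∈ E(G2) ✓
  (1,3) → (φ(1),φ(3)) = (3,6) ∈ E(G2) ✓
  (1,5) → (φ(1),φ(5)) = (1,6) ∈ E(G2) ✓
  (2,3) → (φ(2),φ(3)) = (3,5) ∈ E(G2) ✓
  (2,4) → (φ(2),φ(4)) = (4,5) ∈ E(G2) ✓
  (2,5) → (φ(2),φ(5)) = (1,5) ∈ E(G2) ✓
  (3,5) → (φ(3),φ(5)) = (1,3) ∈ E(G2) ✓
  (4,5) → (φ(4),φ(5)) = (1,4) ∈ E(G2) ✓
  (4,6) → (φ(4),φ(6)) = (2,4) ∈ E(G2) ✓
  (5,6) → (φ(5),φ(6)) = (1,2) ∈ E(G2) ✓
All 15 edges of G1 map to edges of G2, and |E(G1)| = |E(G2)| = 15, so φ is a bijection on edges as well as vertices. Hence G1 ≅ G2.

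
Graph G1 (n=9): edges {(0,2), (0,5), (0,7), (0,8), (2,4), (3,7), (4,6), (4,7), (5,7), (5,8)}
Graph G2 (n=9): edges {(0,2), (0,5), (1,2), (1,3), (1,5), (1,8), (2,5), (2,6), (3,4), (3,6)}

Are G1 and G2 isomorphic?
Yes, isomorphic

The graphs are isomorphic.
One valid mapping φ: V(G1) → V(G2): 0→2, 1→7, 2→6, 3→8, 4→3, 5→5, 6→4, 7→1, 8→0

Verify φ preserves adjacency — for each edge of G1, its image is an edge of G2:
  (0,2) → (φ(0),φ(2)) = (2,6) ∈ E(G2) ✓
  (0,5) → (φ(0),φ(5)) = (2,5) ∈ E(G2) ✓
  (0,7) → (φ(0),φ(7)) = (1,2) ∈ E(G2) ✓
  (0,8) → (φ(0),φ(8)) = (0,2) ∈ E(G2) ✓
  (2,4) → (φ(2),φ(4)) = (3,6) ∈ E(G2) ✓
  (3,7) → (φ(3),φ(7)) = (1,8) ∈ E(G2) ✓
  (4,6) → (φ(4),φ(6)) = (3,4) ∈ E(G2) ✓
  (4,7) → (φ(4),φ(7)) = (1,3) ∈ E(G2) ✓
  (5,7) → (φ(5),φ(7)) = (1,5) ∈ E(G2) ✓
  (5,8) → (φ(5),φ(8)) = (0,5) ∈ E(G2) ✓
All 10 edges of G1 map to edges of G2, and |E(G1)| = |E(G2)| = 10, so φ is a bijection on edges as well as vertices. Hence G1 ≅ G2.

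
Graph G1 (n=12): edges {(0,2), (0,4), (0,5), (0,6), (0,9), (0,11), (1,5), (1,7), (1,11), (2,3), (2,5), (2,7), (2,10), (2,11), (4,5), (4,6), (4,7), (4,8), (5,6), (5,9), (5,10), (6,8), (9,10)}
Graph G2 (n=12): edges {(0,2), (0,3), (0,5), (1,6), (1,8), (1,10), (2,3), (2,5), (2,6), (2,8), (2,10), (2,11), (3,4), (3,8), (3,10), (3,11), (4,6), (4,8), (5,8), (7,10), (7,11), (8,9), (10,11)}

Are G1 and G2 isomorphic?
Yes, isomorphic

The graphs are isomorphic.
One valid mapping φ: V(G1) → V(G2): 0→3, 1→6, 2→8, 3→9, 4→10, 5→2, 6→11, 7→1, 8→7, 9→0, 10→5, 11→4

Verify φ preserves adjacency — for each edge of G1, its image is an edge of G2:
  (0,2) → (φ(0),φ(2)) = (3,8) ∈ E(G2) ✓
  (0,4) → (φ(0),φ(4)) = (3,10) ∈ E(G2) ✓
  (0,5) → (φ(0),φ(5)) = (2,3) ∈ E(G2) ✓
  (0,6) → (φ(0),φ(6)) = (3,11) ∈ E(G2) ✓
  (0,9) → (φ(0),φ(9)) = (0,3) ∈ E(G2) ✓
  (0,11) → (φ(0),φ(11)) = (3,4) ∈ E(G2) ✓
  (1,5) → (φ(1),φ(5)) = (2,6) ∈ E(G2) ✓
  (1,7) → (φ(1),φ(7)) = (1,6) ∈ E(G2) ✓
  (1,11) → (φ(1),φ(11)) = (4,6) ∈ E(G2) ✓
  (2,3) → (φ(2),φ(3)) = (8,9) ∈ E(G2) ✓
  (2,5) → (φ(2),φ(5)) = (2,8) ∈ E(G2) ✓
  (2,7) → (φ(2),φ(7)) = (1,8) ∈ E(G2) ✓
  (2,10) → (φ(2),φ(10)) = (5,8) ∈ E(G2) ✓
  (2,11) → (φ(2),φ(11)) = (4,8) ∈ E(G2) ✓
  (4,5) → (φ(4),φ(5)) = (2,10) ∈ E(G2) ✓
  (4,6) → (φ(4),φ(6)) = (10,11) ∈ E(G2) ✓
  (4,7) → (φ(4),φ(7)) = (1,10) ∈ E(G2) ✓
  (4,8) → (φ(4),φ(8)) = (7,10) ∈ E(G2) ✓
  (5,6) → (φ(5),φ(6)) = (2,11) ∈ E(G2) ✓
  (5,9) → (φ(5),φ(9)) = (0,2) ∈ E(G2) ✓
  (5,10) → (φ(5),φ(10)) = (2,5) ∈ E(G2) ✓
  (6,8) → (φ(6),φ(8)) = (7,11) ∈ E(G2) ✓
  (9,10) → (φ(9),φ(10)) = (0,5) ∈ E(G2) ✓
All 23 edges of G1 map to edges of G2, and |E(G1)| = |E(G2)| = 23, so φ is a bijection on edges as well as vertices. Hence G1 ≅ G2.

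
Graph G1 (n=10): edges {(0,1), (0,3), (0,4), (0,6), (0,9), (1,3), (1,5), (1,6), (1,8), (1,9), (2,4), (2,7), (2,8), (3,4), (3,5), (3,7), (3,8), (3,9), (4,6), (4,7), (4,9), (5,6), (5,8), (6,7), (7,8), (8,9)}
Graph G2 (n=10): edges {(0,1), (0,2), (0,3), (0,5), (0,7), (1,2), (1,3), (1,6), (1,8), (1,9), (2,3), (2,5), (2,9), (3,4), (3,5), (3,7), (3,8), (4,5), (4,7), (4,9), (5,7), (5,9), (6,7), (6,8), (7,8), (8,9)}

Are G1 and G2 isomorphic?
Yes, isomorphic

The graphs are isomorphic.
One valid mapping φ: V(G1) → V(G2): 0→2, 1→5, 2→6, 3→3, 4→1, 5→4, 6→9, 7→8, 8→7, 9→0

Verify φ preserves adjacency — for each edge of G1, its image is an edge of G2:
  (0,1) → (φ(0),φ(1)) = (2,5) ∈ E(G2) ✓
  (0,3) → (φ(0),φ(3)) = (2,3) ∈ E(G2) ✓
  (0,4) → (φ(0),φ(4)) = (1,2) ∈ E(G2) ✓
  (0,6) → (φ(0),φ(6)) = (2,9) ∈ E(G2) ✓
  (0,9) → (φ(0),φ(9)) = (0,2) ∈ E(G2) ✓
  (1,3) → (φ(1),φ(3)) = (3,5) ∈ E(G2) ✓
  (1,5) → (φ(1),φ(5)) = (4,5) ∈ E(G2) ✓
  (1,6) → (φ(1),φ(6)) = (5,9) ∈ E(G2) ✓
  (1,8) → (φ(1),φ(8)) = (5,7) ∈ E(G2) ✓
  (1,9) → (φ(1),φ(9)) = (0,5) ∈ E(G2) ✓
  (2,4) → (φ(2),φ(4)) = (1,6) ∈ E(G2) ✓
  (2,7) → (φ(2),φ(7)) = (6,8) ∈ E(G2) ✓
  (2,8) → (φ(2),φ(8)) = (6,7) ∈ E(G2) ✓
  (3,4) → (φ(3),φ(4)) = (1,3) ∈ E(G2) ✓
  (3,5) → (φ(3),φ(5)) = (3,4) ∈ E(G2) ✓
  (3,7) → (φ(3),φ(7)) = (3,8) ∈ E(G2) ✓
  (3,8) → (φ(3),φ(8)) = (3,7) ∈ E(G2) ✓
  (3,9) → (φ(3),φ(9)) = (0,3) ∈ E(G2) ✓
  (4,6) → (φ(4),φ(6)) = (1,9) ∈ E(G2) ✓
  (4,7) → (φ(4),φ(7)) = (1,8) ∈ E(G2) ✓
  (4,9) → (φ(4),φ(9)) = (0,1) ∈ E(G2) ✓
  (5,6) → (φ(5),φ(6)) = (4,9) ∈ E(G2) ✓
  (5,8) → (φ(5),φ(8)) = (4,7) ∈ E(G2) ✓
  (6,7) → (φ(6),φ(7)) = (8,9) ∈ E(G2) ✓
  (7,8) → (φ(7),φ(8)) = (7,8) ∈ E(G2) ✓
  (8,9) → (φ(8),φ(9)) = (0,7) ∈ E(G2) ✓
All 26 edges of G1 map to edges of G2, and |E(G1)| = |E(G2)| = 26, so φ is a bijection on edges as well as vertices. Hence G1 ≅ G2.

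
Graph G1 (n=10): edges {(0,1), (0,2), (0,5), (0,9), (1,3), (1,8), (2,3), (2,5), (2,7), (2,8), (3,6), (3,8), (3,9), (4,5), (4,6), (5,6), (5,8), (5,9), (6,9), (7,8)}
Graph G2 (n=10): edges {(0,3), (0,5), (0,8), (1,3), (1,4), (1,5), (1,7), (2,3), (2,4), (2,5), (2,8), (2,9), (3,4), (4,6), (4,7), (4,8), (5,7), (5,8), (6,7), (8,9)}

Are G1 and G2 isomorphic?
Yes, isomorphic

The graphs are isomorphic.
One valid mapping φ: V(G1) → V(G2): 0→3, 1→0, 2→2, 3→5, 4→6, 5→4, 6→7, 7→9, 8→8, 9→1

Verify φ preserves adjacency — for each edge of G1, its image is an edge of G2:
  (0,1) → (φ(0),φ(1)) = (0,3) ∈ E(G2) ✓
  (0,2) → (φ(0),φ(2)) = (2,3) ∈ E(G2) ✓
  (0,5) → (φ(0),φ(5)) = (3,4) ∈ E(G2) ✓
  (0,9) → (φ(0),φ(9)) = (1,3) ∈ E(G2) ✓
  (1,3) → (φ(1),φ(3)) = (0,5) ∈ E(G2) ✓
  (1,8) → (φ(1),φ(8)) = (0,8) ∈ E(G2) ✓
  (2,3) → (φ(2),φ(3)) = (2,5) ∈ E(G2) ✓
  (2,5) → (φ(2),φ(5)) = (2,4) ∈ E(G2) ✓
  (2,7) → (φ(2),φ(7)) = (2,9) ∈ E(G2) ✓
  (2,8) → (φ(2),φ(8)) = (2,8) ∈ E(G2) ✓
  (3,6) → (φ(3),φ(6)) = (5,7) ∈ E(G2) ✓
  (3,8) → (φ(3),φ(8)) = (5,8) ∈ E(G2) ✓
  (3,9) → (φ(3),φ(9)) = (1,5) ∈ E(G2) ✓
  (4,5) → (φ(4),φ(5)) = (4,6) ∈ E(G2) ✓
  (4,6) → (φ(4),φ(6)) = (6,7) ∈ E(G2) ✓
  (5,6) → (φ(5),φ(6)) = (4,7) ∈ E(G2) ✓
  (5,8) → (φ(5),φ(8)) = (4,8) ∈ E(G2) ✓
  (5,9) → (φ(5),φ(9)) = (1,4) ∈ E(G2) ✓
  (6,9) → (φ(6),φ(9)) = (1,7) ∈ E(G2) ✓
  (7,8) → (φ(7),φ(8)) = (8,9) ∈ E(G2) ✓
All 20 edges of G1 map to edges of G2, and |E(G1)| = |E(G2)| = 20, so φ is a bijection on edges as well as vertices. Hence G1 ≅ G2.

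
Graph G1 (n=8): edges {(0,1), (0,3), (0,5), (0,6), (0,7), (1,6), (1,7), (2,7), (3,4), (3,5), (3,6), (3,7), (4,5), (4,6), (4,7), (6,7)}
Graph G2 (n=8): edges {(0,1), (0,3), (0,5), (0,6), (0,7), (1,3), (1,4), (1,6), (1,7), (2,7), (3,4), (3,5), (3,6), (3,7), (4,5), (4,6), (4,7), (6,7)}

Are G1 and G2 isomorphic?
No, not isomorphic

The graphs are NOT isomorphic.

Counting edges: G1 has 16 edge(s); G2 has 18 edge(s).
Edge count is an isomorphism invariant (a bijection on vertices induces a bijection on edges), so differing edge counts rule out isomorphism.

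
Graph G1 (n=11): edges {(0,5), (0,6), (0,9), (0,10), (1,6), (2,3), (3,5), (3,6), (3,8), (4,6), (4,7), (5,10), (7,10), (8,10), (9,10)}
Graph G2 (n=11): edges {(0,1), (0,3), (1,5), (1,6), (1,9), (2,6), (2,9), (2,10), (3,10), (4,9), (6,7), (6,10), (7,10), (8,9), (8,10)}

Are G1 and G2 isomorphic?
Yes, isomorphic

The graphs are isomorphic.
One valid mapping φ: V(G1) → V(G2): 0→6, 1→5, 2→4, 3→9, 4→0, 5→2, 6→1, 7→3, 8→8, 9→7, 10→10

Verify φ preserves adjacency — for each edge of G1, its image is an edge of G2:
  (0,5) → (φ(0),φ(5)) = (2,6) ∈ E(G2) ✓
  (0,6) → (φ(0),φ(6)) = (1,6) ∈ E(G2) ✓
  (0,9) → (φ(0),φ(9)) = (6,7) ∈ E(G2) ✓
  (0,10) → (φ(0),φ(10)) = (6,10) ∈ E(G2) ✓
  (1,6) → (φ(1),φ(6)) = (1,5) ∈ E(G2) ✓
  (2,3) → (φ(2),φ(3)) = (4,9) ∈ E(G2) ✓
  (3,5) → (φ(3),φ(5)) = (2,9) ∈ E(G2) ✓
  (3,6) → (φ(3),φ(6)) = (1,9) ∈ E(G2) ✓
  (3,8) → (φ(3),φ(8)) = (8,9) ∈ E(G2) ✓
  (4,6) → (φ(4),φ(6)) = (0,1) ∈ E(G2) ✓
  (4,7) → (φ(4),φ(7)) = (0,3) ∈ E(G2) ✓
  (5,10) → (φ(5),φ(10)) = (2,10) ∈ E(G2) ✓
  (7,10) → (φ(7),φ(10)) = (3,10) ∈ E(G2) ✓
  (8,10) → (φ(8),φ(10)) = (8,10) ∈ E(G2) ✓
  (9,10) → (φ(9),φ(10)) = (7,10) ∈ E(G2) ✓
All 15 edges of G1 map to edges of G2, and |E(G1)| = |E(G2)| = 15, so φ is a bijection on edges as well as vertices. Hence G1 ≅ G2.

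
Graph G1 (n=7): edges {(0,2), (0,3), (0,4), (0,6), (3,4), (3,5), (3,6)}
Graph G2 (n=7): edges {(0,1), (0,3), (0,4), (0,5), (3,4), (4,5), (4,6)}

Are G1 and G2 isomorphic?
Yes, isomorphic

The graphs are isomorphic.
One valid mapping φ: V(G1) → V(G2): 0→0, 1→2, 2→1, 3→4, 4→5, 5→6, 6→3

Verify φ preserves adjacency — for each edge of G1, its image is an edge of G2:
  (0,2) → (φ(0),φ(2)) = (0,1) ∈ E(G2) ✓
  (0,3) → (φ(0),φ(3)) = (0,4) ∈ E(G2) ✓
  (0,4) → (φ(0),φ(4)) = (0,5) ∈ E(G2) ✓
  (0,6) → (φ(0),φ(6)) = (0,3) ∈ E(G2) ✓
  (3,4) → (φ(3),φ(4)) = (4,5) ∈ E(G2) ✓
  (3,5) → (φ(3),φ(5)) = (4,6) ∈ E(G2) ✓
  (3,6) → (φ(3),φ(6)) = (3,4) ∈ E(G2) ✓
All 7 edges of G1 map to edges of G2, and |E(G1)| = |E(G2)| = 7, so φ is a bijection on edges as well as vertices. Hence G1 ≅ G2.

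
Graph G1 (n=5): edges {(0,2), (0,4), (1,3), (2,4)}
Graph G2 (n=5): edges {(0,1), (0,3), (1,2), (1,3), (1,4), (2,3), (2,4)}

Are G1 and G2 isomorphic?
No, not isomorphic

The graphs are NOT isomorphic.

Degrees in G1: deg(0)=2, deg(1)=1, deg(2)=2, deg(3)=1, deg(4)=2.
Sorted degree sequence of G1: [2, 2, 2, 1, 1].
Degrees in G2: deg(0)=2, deg(1)=4, deg(2)=3, deg(3)=3, deg(4)=2.
Sorted degree sequence of G2: [4, 3, 3, 2, 2].
The (sorted) degree sequence is an isomorphism invariant, so since G1 and G2 have different degree sequences they cannot be isomorphic.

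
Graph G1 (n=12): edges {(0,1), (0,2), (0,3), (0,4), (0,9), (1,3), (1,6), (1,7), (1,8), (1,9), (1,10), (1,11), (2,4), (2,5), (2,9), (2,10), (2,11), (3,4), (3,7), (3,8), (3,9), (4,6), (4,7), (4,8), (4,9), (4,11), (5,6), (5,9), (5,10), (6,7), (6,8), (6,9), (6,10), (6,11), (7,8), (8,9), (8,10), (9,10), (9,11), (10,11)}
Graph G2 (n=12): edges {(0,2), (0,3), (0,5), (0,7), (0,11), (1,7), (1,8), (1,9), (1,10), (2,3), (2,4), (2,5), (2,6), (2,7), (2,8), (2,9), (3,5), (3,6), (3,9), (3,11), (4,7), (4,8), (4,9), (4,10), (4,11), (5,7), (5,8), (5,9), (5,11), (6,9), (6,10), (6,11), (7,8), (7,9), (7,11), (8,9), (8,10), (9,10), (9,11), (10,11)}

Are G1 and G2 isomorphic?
Yes, isomorphic

The graphs are isomorphic.
One valid mapping φ: V(G1) → V(G2): 0→6, 1→2, 2→10, 3→3, 4→11, 5→1, 6→7, 7→0, 8→5, 9→9, 10→8, 11→4

Verify φ preserves adjacency — for each edge of G1, its image is an edge of G2:
  (0,1) → (φ(0),φ(1)) = (2,6) ∈ E(G2) ✓
  (0,2) → (φ(0),φ(2)) = (6,10) ∈ E(G2) ✓
  (0,3) → (φ(0),φ(3)) = (3,6) ∈ E(G2) ✓
  (0,4) → (φ(0),φ(4)) = (6,11) ∈ E(G2) ✓
  (0,9) → (φ(0),φ(9)) = (6,9) ∈ E(G2) ✓
  (1,3) → (φ(1),φ(3)) = (2,3) ∈ E(G2) ✓
  (1,6) → (φ(1),φ(6)) = (2,7) ∈ E(G2) ✓
  (1,7) → (φ(1),φ(7)) = (0,2) ∈ E(G2) ✓
  (1,8) → (φ(1),φ(8)) = (2,5) ∈ E(G2) ✓
  (1,9) → (φ(1),φ(9)) = (2,9) ∈ E(G2) ✓
  (1,10) → (φ(1),φ(10)) = (2,8) ∈ E(G2) ✓
  (1,11) → (φ(1),φ(11)) = (2,4) ∈ E(G2) ✓
  (2,4) → (φ(2),φ(4)) = (10,11) ∈ E(G2) ✓
  (2,5) → (φ(2),φ(5)) = (1,10) ∈ E(G2) ✓
  (2,9) → (φ(2),φ(9)) = (9,10) ∈ E(G2) ✓
  (2,10) → (φ(2),φ(10)) = (8,10) ∈ E(G2) ✓
  (2,11) → (φ(2),φ(11)) = (4,10) ∈ E(G2) ✓
  (3,4) → (φ(3),φ(4)) = (3,11) ∈ E(G2) ✓
  (3,7) → (φ(3),φ(7)) = (0,3) ∈ E(G2) ✓
  (3,8) → (φ(3),φ(8)) = (3,5) ∈ E(G2) ✓
  (3,9) → (φ(3),φ(9)) = (3,9) ∈ E(G2) ✓
  (4,6) → (φ(4),φ(6)) = (7,11) ∈ E(G2) ✓
  (4,7) → (φ(4),φ(7)) = (0,11) ∈ E(G2) ✓
  (4,8) → (φ(4),φ(8)) = (5,11) ∈ E(G2) ✓
  (4,9) → (φ(4),φ(9)) = (9,11) ∈ E(G2) ✓
  (4,11) → (φ(4),φ(11)) = (4,11) ∈ E(G2) ✓
  (5,6) → (φ(5),φ(6)) = (1,7) ∈ E(G2) ✓
  (5,9) → (φ(5),φ(9)) = (1,9) ∈ E(G2) ✓
  (5,10) → (φ(5),φ(10)) = (1,8) ∈ E(G2) ✓
  (6,7) → (φ(6),φ(7)) = (0,7) ∈ E(G2) ✓
  (6,8) → (φ(6),φ(8)) = (5,7) ∈ E(G2) ✓
  (6,9) → (φ(6),φ(9)) = (7,9) ∈ E(G2) ✓
  (6,10) → (φ(6),φ(10)) = (7,8) ∈ E(G2) ✓
  (6,11) → (φ(6),φ(11)) = (4,7) ∈ E(G2) ✓
  (7,8) → (φ(7),φ(8)) = (0,5) ∈ E(G2) ✓
  (8,9) → (φ(8),φ(9)) = (5,9) ∈ E(G2) ✓
  (8,10) → (φ(8),φ(10)) = (5,8) ∈ E(G2) ✓
  (9,10) → (φ(9),φ(10)) = (8,9) ∈ E(G2) ✓
  (9,11) → (φ(9),φ(11)) = (4,9) ∈ E(G2) ✓
  (10,11) → (φ(10),φ(11)) = (4,8) ∈ E(G2) ✓
All 40 edges of G1 map to edges of G2, and |E(G1)| = |E(G2)| = 40, so φ is a bijection on edges as well as vertices. Hence G1 ≅ G2.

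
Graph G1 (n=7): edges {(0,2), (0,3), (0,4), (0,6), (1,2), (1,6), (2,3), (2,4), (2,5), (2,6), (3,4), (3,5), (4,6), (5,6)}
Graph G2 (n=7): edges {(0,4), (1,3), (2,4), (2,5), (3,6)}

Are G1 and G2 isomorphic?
No, not isomorphic

The graphs are NOT isomorphic.

Connected components of G1: 1 component(s) with vertex sets [[0, 1, 2, 3, 4, 5, 6]], sizes [7].
Connected components of G2: 2 component(s) with vertex sets [[1, 3, 6], [0, 2, 4, 5]], sizes [3, 4].
The number of connected components (and the multiset of component sizes) is an isomorphism invariant — an isomorphism maps each component of G1 bijectively onto a component of G2. Since G1 has 1 component(s) and G2 has 2, they cannot be isomorphic.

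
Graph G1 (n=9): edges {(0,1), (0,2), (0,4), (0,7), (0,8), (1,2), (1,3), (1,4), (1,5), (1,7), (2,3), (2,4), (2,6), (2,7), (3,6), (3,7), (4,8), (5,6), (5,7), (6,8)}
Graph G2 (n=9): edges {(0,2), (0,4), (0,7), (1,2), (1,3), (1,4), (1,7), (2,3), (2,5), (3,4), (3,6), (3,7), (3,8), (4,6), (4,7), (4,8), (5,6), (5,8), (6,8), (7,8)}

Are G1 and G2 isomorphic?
Yes, isomorphic

The graphs are isomorphic.
One valid mapping φ: V(G1) → V(G2): 0→8, 1→4, 2→3, 3→1, 4→6, 5→0, 6→2, 7→7, 8→5

Verify φ preserves adjacency — for each edge of G1, its image is an edge of G2:
  (0,1) → (φ(0),φ(1)) = (4,8) ∈ E(G2) ✓
  (0,2) → (φ(0),φ(2)) = (3,8) ∈ E(G2) ✓
  (0,4) → (φ(0),φ(4)) = (6,8) ∈ E(G2) ✓
  (0,7) → (φ(0),φ(7)) = (7,8) ∈ E(G2) ✓
  (0,8) → (φ(0),φ(8)) = (5,8) ∈ E(G2) ✓
  (1,2) → (φ(1),φ(2)) = (3,4) ∈ E(G2) ✓
  (1,3) → (φ(1),φ(3)) = (1,4) ∈ E(G2) ✓
  (1,4) → (φ(1),φ(4)) = (4,6) ∈ E(G2) ✓
  (1,5) → (φ(1),φ(5)) = (0,4) ∈ E(G2) ✓
  (1,7) → (φ(1),φ(7)) = (4,7) ∈ E(G2) ✓
  (2,3) → (φ(2),φ(3)) = (1,3) ∈ E(G2) ✓
  (2,4) → (φ(2),φ(4)) = (3,6) ∈ E(G2) ✓
  (2,6) → (φ(2),φ(6)) = (2,3) ∈ E(G2) ✓
  (2,7) → (φ(2),φ(7)) = (3,7) ∈ E(G2) ✓
  (3,6) → (φ(3),φ(6)) = (1,2) ∈ E(G2) ✓
  (3,7) → (φ(3),φ(7)) = (1,7) ∈ E(G2) ✓
  (4,8) → (φ(4),φ(8)) = (5,6) ∈ E(G2) ✓
  (5,6) → (φ(5),φ(6)) = (0,2) ∈ E(G2) ✓
  (5,7) → (φ(5),φ(7)) = (0,7) ∈ E(G2) ✓
  (6,8) → (φ(6),φ(8)) = (2,5) ∈ E(G2) ✓
All 20 edges of G1 map to edges of G2, and |E(G1)| = |E(G2)| = 20, so φ is a bijection on edges as well as vertices. Hence G1 ≅ G2.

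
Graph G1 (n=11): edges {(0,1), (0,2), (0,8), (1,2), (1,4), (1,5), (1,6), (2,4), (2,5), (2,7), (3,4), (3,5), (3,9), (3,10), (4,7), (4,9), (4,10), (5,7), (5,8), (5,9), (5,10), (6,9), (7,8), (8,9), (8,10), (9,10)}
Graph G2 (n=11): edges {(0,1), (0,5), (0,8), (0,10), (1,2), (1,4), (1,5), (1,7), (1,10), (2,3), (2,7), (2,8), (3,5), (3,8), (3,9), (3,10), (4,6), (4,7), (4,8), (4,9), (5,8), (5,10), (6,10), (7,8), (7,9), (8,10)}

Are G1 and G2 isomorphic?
Yes, isomorphic

The graphs are isomorphic.
One valid mapping φ: V(G1) → V(G2): 0→9, 1→4, 2→7, 3→0, 4→1, 5→8, 6→6, 7→2, 8→3, 9→10, 10→5

Verify φ preserves adjacency — for each edge of G1, its image is an edge of G2:
  (0,1) → (φ(0),φ(1)) = (4,9) ∈ E(G2) ✓
  (0,2) → (φ(0),φ(2)) = (7,9) ∈ E(G2) ✓
  (0,8) → (φ(0),φ(8)) = (3,9) ∈ E(G2) ✓
  (1,2) → (φ(1),φ(2)) = (4,7) ∈ E(G2) ✓
  (1,4) → (φ(1),φ(4)) = (1,4) ∈ E(G2) ✓
  (1,5) → (φ(1),φ(5)) = (4,8) ∈ E(G2) ✓
  (1,6) → (φ(1),φ(6)) = (4,6) ∈ E(G2) ✓
  (2,4) → (φ(2),φ(4)) = (1,7) ∈ E(G2) ✓
  (2,5) → (φ(2),φ(5)) = (7,8) ∈ E(G2) ✓
  (2,7) → (φ(2),φ(7)) = (2,7) ∈ E(G2) ✓
  (3,4) → (φ(3),φ(4)) = (0,1) ∈ E(G2) ✓
  (3,5) → (φ(3),φ(5)) = (0,8) ∈ E(G2) ✓
  (3,9) → (φ(3),φ(9)) = (0,10) ∈ E(G2) ✓
  (3,10) → (φ(3),φ(10)) = (0,5) ∈ E(G2) ✓
  (4,7) → (φ(4),φ(7)) = (1,2) ∈ E(G2) ✓
  (4,9) → (φ(4),φ(9)) = (1,10) ∈ E(G2) ✓
  (4,10) → (φ(4),φ(10)) = (1,5) ∈ E(G2) ✓
  (5,7) → (φ(5),φ(7)) = (2,8) ∈ E(G2) ✓
  (5,8) → (φ(5),φ(8)) = (3,8) ∈ E(G2) ✓
  (5,9) → (φ(5),φ(9)) = (8,10) ∈ E(G2) ✓
  (5,10) → (φ(5),φ(10)) = (5,8) ∈ E(G2) ✓
  (6,9) → (φ(6),φ(9)) = (6,10) ∈ E(G2) ✓
  (7,8) → (φ(7),φ(8)) = (2,3) ∈ E(G2) ✓
  (8,9) → (φ(8),φ(9)) = (3,10) ∈ E(G2) ✓
  (8,10) → (φ(8),φ(10)) = (3,5) ∈ E(G2) ✓
  (9,10) → (φ(9),φ(10)) = (5,10) ∈ E(G2) ✓
All 26 edges of G1 map to edges of G2, and |E(G1)| = |E(G2)| = 26, so φ is a bijection on edges as well as vertices. Hence G1 ≅ G2.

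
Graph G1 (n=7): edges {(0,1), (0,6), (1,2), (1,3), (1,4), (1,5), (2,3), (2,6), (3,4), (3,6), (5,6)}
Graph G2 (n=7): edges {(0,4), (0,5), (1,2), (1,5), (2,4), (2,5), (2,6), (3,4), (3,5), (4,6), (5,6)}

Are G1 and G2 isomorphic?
Yes, isomorphic

The graphs are isomorphic.
One valid mapping φ: V(G1) → V(G2): 0→3, 1→5, 2→6, 3→2, 4→1, 5→0, 6→4

Verify φ preserves adjacency — for each edge of G1, its image is an edge of G2:
  (0,1) → (φ(0),φ(1)) = (3,5) ∈ E(G2) ✓
  (0,6) → (φ(0),φ(6)) = (3,4) ∈ E(G2) ✓
  (1,2) → (φ(1),φ(2)) = (5,6) ∈ E(G2) ✓
  (1,3) → (φ(1),φ(3)) = (2,5) ∈ E(G2) ✓
  (1,4) → (φ(1),φ(4)) = (1,5) ∈ E(G2) ✓
  (1,5) → (φ(1),φ(5)) = (0,5) ∈ E(G2) ✓
  (2,3) → (φ(2),φ(3)) = (2,6) ∈ E(G2) ✓
  (2,6) → (φ(2),φ(6)) = (4,6) ∈ E(G2) ✓
  (3,4) → (φ(3),φ(4)) = (1,2) ∈ E(G2) ✓
  (3,6) → (φ(3),φ(6)) = (2,4) ∈ E(G2) ✓
  (5,6) → (φ(5),φ(6)) = (0,4) ∈ E(G2) ✓
All 11 edges of G1 map to edges of G2, and |E(G1)| = |E(G2)| = 11, so φ is a bijection on edges as well as vertices. Hence G1 ≅ G2.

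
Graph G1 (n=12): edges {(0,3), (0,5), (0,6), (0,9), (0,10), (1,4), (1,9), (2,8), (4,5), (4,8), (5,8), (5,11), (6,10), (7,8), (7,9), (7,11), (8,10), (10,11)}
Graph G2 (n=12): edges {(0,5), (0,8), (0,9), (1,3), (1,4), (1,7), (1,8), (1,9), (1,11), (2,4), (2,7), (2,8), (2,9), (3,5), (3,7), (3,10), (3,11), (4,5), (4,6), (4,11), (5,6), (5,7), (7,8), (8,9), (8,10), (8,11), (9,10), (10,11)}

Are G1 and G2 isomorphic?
No, not isomorphic

The graphs are NOT isomorphic.

Degrees in G1: deg(0)=5, deg(1)=2, deg(2)=1, deg(3)=1, deg(4)=3, deg(5)=4, deg(6)=2, deg(7)=3, deg(8)=5, deg(9)=3, deg(10)=4, deg(11)=3.
Sorted degree sequence of G1: [5, 5, 4, 4, 3, 3, 3, 3, 2, 2, 1, 1].
Degrees in G2: deg(0)=3, deg(1)=6, deg(2)=4, deg(3)=5, deg(4)=5, deg(5)=5, deg(6)=2, deg(7)=5, deg(8)=7, deg(9)=5, deg(10)=4, deg(11)=5.
Sorted degree sequence of G2: [7, 6, 5, 5, 5, 5, 5, 5, 4, 4, 3, 2].
The (sorted) degree sequence is an isomorphism invariant, so since G1 and G2 have different degree sequences they cannot be isomorphic.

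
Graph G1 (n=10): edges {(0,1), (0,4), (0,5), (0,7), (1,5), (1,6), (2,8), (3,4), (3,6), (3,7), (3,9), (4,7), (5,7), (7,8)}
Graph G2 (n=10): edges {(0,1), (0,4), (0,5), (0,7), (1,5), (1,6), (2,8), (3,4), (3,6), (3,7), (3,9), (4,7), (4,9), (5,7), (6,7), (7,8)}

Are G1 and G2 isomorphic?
No, not isomorphic

The graphs are NOT isomorphic.

Counting edges: G1 has 14 edge(s); G2 has 16 edge(s).
Edge count is an isomorphism invariant (a bijection on vertices induces a bijection on edges), so differing edge counts rule out isomorphism.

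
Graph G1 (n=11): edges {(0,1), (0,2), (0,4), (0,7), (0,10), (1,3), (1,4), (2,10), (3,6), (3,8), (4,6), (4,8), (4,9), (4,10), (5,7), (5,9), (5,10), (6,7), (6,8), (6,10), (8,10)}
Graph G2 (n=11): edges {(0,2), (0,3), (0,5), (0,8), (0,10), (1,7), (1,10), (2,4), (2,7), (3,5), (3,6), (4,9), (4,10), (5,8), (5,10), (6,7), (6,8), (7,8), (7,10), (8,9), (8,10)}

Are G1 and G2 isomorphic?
Yes, isomorphic

The graphs are isomorphic.
One valid mapping φ: V(G1) → V(G2): 0→7, 1→6, 2→1, 3→3, 4→8, 5→4, 6→0, 7→2, 8→5, 9→9, 10→10

Verify φ preserves adjacency — for each edge of G1, its image is an edge of G2:
  (0,1) → (φ(0),φ(1)) = (6,7) ∈ E(G2) ✓
  (0,2) → (φ(0),φ(2)) = (1,7) ∈ E(G2) ✓
  (0,4) → (φ(0),φ(4)) = (7,8) ∈ E(G2) ✓
  (0,7) → (φ(0),φ(7)) = (2,7) ∈ E(G2) ✓
  (0,10) → (φ(0),φ(10)) = (7,10) ∈ E(G2) ✓
  (1,3) → (φ(1),φ(3)) = (3,6) ∈ E(G2) ✓
  (1,4) → (φ(1),φ(4)) = (6,8) ∈ E(G2) ✓
  (2,10) → (φ(2),φ(10)) = (1,10) ∈ E(G2) ✓
  (3,6) → (φ(3),φ(6)) = (0,3) ∈ E(G2) ✓
  (3,8) → (φ(3),φ(8)) = (3,5) ∈ E(G2) ✓
  (4,6) → (φ(4),φ(6)) = (0,8) ∈ E(G2) ✓
  (4,8) → (φ(4),φ(8)) = (5,8) ∈ E(G2) ✓
  (4,9) → (φ(4),φ(9)) = (8,9) ∈ E(G2) ✓
  (4,10) → (φ(4),φ(10)) = (8,10) ∈ E(G2) ✓
  (5,7) → (φ(5),φ(7)) = (2,4) ∈ E(G2) ✓
  (5,9) → (φ(5),φ(9)) = (4,9) ∈ E(G2) ✓
  (5,10) → (φ(5),φ(10)) = (4,10) ∈ E(G2) ✓
  (6,7) → (φ(6),φ(7)) = (0,2) ∈ E(G2) ✓
  (6,8) → (φ(6),φ(8)) = (0,5) ∈ E(G2) ✓
  (6,10) → (φ(6),φ(10)) = (0,10) ∈ E(G2) ✓
  (8,10) → (φ(8),φ(10)) = (5,10) ∈ E(G2) ✓
All 21 edges of G1 map to edges of G2, and |E(G1)| = |E(G2)| = 21, so φ is a bijection on edges as well as vertices. Hence G1 ≅ G2.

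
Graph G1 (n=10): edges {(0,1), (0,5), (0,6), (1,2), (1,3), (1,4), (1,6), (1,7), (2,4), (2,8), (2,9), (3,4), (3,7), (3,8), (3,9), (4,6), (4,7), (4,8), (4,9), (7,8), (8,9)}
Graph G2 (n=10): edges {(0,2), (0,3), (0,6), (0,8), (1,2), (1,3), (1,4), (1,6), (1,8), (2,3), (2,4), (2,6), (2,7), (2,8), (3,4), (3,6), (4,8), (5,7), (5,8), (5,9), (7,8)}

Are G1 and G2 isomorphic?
Yes, isomorphic

The graphs are isomorphic.
One valid mapping φ: V(G1) → V(G2): 0→5, 1→8, 2→0, 3→1, 4→2, 5→9, 6→7, 7→4, 8→3, 9→6

Verify φ preserves adjacency — for each edge of G1, its image is an edge of G2:
  (0,1) → (φ(0),φ(1)) = (5,8) ∈ E(G2) ✓
  (0,5) → (φ(0),φ(5)) = (5,9) ∈ E(G2) ✓
  (0,6) → (φ(0),φ(6)) = (5,7) ∈ E(G2) ✓
  (1,2) → (φ(1),φ(2)) = (0,8) ∈ E(G2) ✓
  (1,3) → (φ(1),φ(3)) = (1,8) ∈ E(G2) ✓
  (1,4) → (φ(1),φ(4)) = (2,8) ∈ E(G2) ✓
  (1,6) → (φ(1),φ(6)) = (7,8) ∈ E(G2) ✓
  (1,7) → (φ(1),φ(7)) = (4,8) ∈ E(G2) ✓
  (2,4) → (φ(2),φ(4)) = (0,2) ∈ E(G2) ✓
  (2,8) → (φ(2),φ(8)) = (0,3) ∈ E(G2) ✓
  (2,9) → (φ(2),φ(9)) = (0,6) ∈ E(G2) ✓
  (3,4) → (φ(3),φ(4)) = (1,2) ∈ E(G2) ✓
  (3,7) → (φ(3),φ(7)) = (1,4) ∈ E(G2) ✓
  (3,8) → (φ(3),φ(8)) = (1,3) ∈ E(G2) ✓
  (3,9) → (φ(3),φ(9)) = (1,6) ∈ E(G2) ✓
  (4,6) → (φ(4),φ(6)) = (2,7) ∈ E(G2) ✓
  (4,7) → (φ(4),φ(7)) = (2,4) ∈ E(G2) ✓
  (4,8) → (φ(4),φ(8)) = (2,3) ∈ E(G2) ✓
  (4,9) → (φ(4),φ(9)) = (2,6) ∈ E(G2) ✓
  (7,8) → (φ(7),φ(8)) = (3,4) ∈ E(G2) ✓
  (8,9) → (φ(8),φ(9)) = (3,6) ∈ E(G2) ✓
All 21 edges of G1 map to edges of G2, and |E(G1)| = |E(G2)| = 21, so φ is a bijection on edges as well as vertices. Hence G1 ≅ G2.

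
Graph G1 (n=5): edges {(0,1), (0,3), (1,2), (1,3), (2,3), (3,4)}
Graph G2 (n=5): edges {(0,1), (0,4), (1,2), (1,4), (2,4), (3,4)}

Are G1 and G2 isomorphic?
Yes, isomorphic

The graphs are isomorphic.
One valid mapping φ: V(G1) → V(G2): 0→2, 1→1, 2→0, 3→4, 4→3

Verify φ preserves adjacency — for each edge of G1, its image is an edge of G2:
  (0,1) → (φ(0),φ(1)) = (1,2) ∈ E(G2) ✓
  (0,3) → (φ(0),φ(3)) = (2,4) ∈ E(G2) ✓
  (1,2) → (φ(1),φ(2)) = (0,1) ∈ E(G2) ✓
  (1,3) → (φ(1),φ(3)) = (1,4) ∈ E(G2) ✓
  (2,3) → (φ(2),φ(3)) = (0,4) ∈ E(G2) ✓
  (3,4) → (φ(3),φ(4)) = (3,4) ∈ E(G2) ✓
All 6 edges of G1 map to edges of G2, and |E(G1)| = |E(G2)| = 6, so φ is a bijection on edges as well as vertices. Hence G1 ≅ G2.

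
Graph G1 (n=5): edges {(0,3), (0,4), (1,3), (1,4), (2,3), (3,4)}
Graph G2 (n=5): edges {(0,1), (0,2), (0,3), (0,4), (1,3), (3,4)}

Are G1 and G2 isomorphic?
Yes, isomorphic

The graphs are isomorphic.
One valid mapping φ: V(G1) → V(G2): 0→4, 1→1, 2→2, 3→0, 4→3

Verify φ preserves adjacency — for each edge of G1, its image is an edge of G2:
  (0,3) → (φ(0),φ(3)) = (0,4) ∈ E(G2) ✓
  (0,4) → (φ(0),φ(4)) = (3,4) ∈ E(G2) ✓
  (1,3) → (φ(1),φ(3)) = (0,1) ∈ E(G2) ✓
  (1,4) → (φ(1),φ(4)) = (1,3) ∈ E(G2) ✓
  (2,3) → (φ(2),φ(3)) = (0,2) ∈ E(G2) ✓
  (3,4) → (φ(3),φ(4)) = (0,3) ∈ E(G2) ✓
All 6 edges of G1 map to edges of G2, and |E(G1)| = |E(G2)| = 6, so φ is a bijection on edges as well as vertices. Hence G1 ≅ G2.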